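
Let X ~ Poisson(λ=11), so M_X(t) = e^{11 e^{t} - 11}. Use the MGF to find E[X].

To find E[X], compute M^(1)(0):
M^(1)(t) = 11 e^{t} e^{11 e^{t} - 11}
M^(1)(0) = 11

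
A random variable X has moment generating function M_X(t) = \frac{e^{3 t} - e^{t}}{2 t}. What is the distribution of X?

The MGF M(t) = \frac{e^{3 t} - e^{t}}{2 t} is the standard form for the Uniform distribution.
Comparing with the known MGF formula identifies: Uniform(1, 3)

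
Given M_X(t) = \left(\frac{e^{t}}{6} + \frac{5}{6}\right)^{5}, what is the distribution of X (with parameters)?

The MGF M(t) = \left(\frac{e^{t}}{6} + \frac{5}{6}\right)^{5} is the standard form for the Binomial distribution.
Comparing with the known MGF formula identifies: Binomial(n=5, p=1/6)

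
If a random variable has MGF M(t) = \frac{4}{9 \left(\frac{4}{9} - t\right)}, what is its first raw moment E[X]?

To find E[X], compute M^(1)(0):
M^(1)(t) = \frac{4}{9 \left(\frac{4}{9} - t\right)^{2}}
M^(1)(0) = \frac{9}{4}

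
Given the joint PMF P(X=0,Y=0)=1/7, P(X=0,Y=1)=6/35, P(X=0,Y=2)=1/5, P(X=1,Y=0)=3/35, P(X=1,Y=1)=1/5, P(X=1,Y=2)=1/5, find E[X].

First find marginal of X:
P(X=0) = 18/35
P(X=1) = 17/35
E[X] = 0 × 18/35 + 1 × 17/35 = 17/35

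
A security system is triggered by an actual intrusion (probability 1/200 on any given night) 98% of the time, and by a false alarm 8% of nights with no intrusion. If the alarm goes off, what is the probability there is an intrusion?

Let D = the rare event, + = positive/flagged.
P(D) = 1/200
P(+|D) = 98/100 = 49/50
P(+|D') = 8/100 = 2/25
P(+) = P(+|D)P(D) + P(+|D')P(D')
     = \frac{49}{50} × \frac{1}{200} + \frac{2}{25} × \frac{199}{200}
     = \frac{169}{2000}
P(D|+) = P(+|D)P(D)/P(+) = \frac{49}{845}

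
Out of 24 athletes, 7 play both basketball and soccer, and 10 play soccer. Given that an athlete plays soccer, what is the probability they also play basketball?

P(A ∩ B) = 7/24
P(B) = 10/24 = 5/12
P(A|B) = P(A ∩ B) / P(B) = (7/24) / (5/12) = 7/10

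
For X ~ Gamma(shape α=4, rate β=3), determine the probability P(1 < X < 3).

P(1 < X < 3) = ∫_{1}^{3} f(x) dx
where f(x) = \frac{27 x^{3} e^{- 3 x}}{2}
= \frac{-172 + 13 e^{6}}{e^{9}}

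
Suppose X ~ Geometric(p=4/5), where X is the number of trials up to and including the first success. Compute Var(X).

For X ~ Geometric(p=4/5), where X is the number of trials up to and including the first success:
Var(X) = \frac{5}{16}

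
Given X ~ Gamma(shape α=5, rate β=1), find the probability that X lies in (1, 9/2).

P(1 < X < 9/2) = ∫_{1}^{9/2} f(x) dx
where f(x) = \frac{x^{4} e^{- x}}{24}
= - \frac{6131}{128 e^{\frac{9}{2}}} + \frac{65}{24 e}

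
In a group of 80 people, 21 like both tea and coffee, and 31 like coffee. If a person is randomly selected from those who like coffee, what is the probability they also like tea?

P(A ∩ B) = 21/80
P(B) = 31/80
P(A|B) = P(A ∩ B) / P(B) = (21/80) / (31/80) = 21/31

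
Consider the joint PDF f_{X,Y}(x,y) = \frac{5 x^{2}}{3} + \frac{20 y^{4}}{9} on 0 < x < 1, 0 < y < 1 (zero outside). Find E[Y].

E[Y] = ∫_0^1 ∫_0^1 y × f(x,y) dx dy
= \frac{35}{54}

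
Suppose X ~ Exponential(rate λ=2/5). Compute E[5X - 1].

For X ~ Exponential(rate λ=2/5):
E[X] = \frac{5}{2}
E[5X - 1] = 5 × E[X] - 1 = \frac{23}{2}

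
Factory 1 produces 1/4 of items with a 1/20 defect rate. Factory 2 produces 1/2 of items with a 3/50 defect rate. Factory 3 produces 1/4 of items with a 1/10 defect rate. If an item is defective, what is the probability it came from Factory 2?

Using Bayes' theorem:
P(F1) = 1/4, P(D|F1) = 1/20
P(F2) = 1/2, P(D|F2) = 3/50
P(F3) = 1/4, P(D|F3) = 1/10
P(D) = P(D|F1)P(F1) + P(D|F2)P(F2) + P(D|F3)P(F3)
     = \frac{27}{400}
P(F2|D) = P(D|F2)P(F2) / P(D)
= \frac{4}{9}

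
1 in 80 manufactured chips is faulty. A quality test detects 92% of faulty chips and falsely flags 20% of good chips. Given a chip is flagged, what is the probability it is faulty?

Let D = the rare event, + = positive/flagged.
P(D) = 1/80
P(+|D) = 92/100 = 23/25
P(+|D') = 20/100 = 1/5
P(+) = P(+|D)P(D) + P(+|D')P(D')
     = \frac{23}{25} × \frac{1}{80} + \frac{1}{5} × \frac{79}{80}
     = \frac{209}{1000}
P(D|+) = P(+|D)P(D)/P(+) = \frac{23}{418}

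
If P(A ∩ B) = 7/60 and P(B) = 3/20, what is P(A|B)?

P(A|B) = P(A ∩ B) / P(B)
= (7/60) / (3/20)
= 7/9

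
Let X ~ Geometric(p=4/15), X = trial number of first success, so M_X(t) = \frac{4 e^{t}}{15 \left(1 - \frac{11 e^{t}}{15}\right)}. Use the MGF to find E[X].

To find E[X], compute M^(1)(0):
M^(1)(t) = \frac{4 e^{t}}{15 \left(1 - \frac{11 e^{t}}{15}\right)} + \frac{44 e^{2 t}}{225 \left(1 - \frac{11 e^{t}}{15}\right)^{2}}
M^(1)(0) = \frac{15}{4}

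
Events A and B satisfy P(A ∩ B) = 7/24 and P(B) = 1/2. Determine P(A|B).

P(A|B) = P(A ∩ B) / P(B)
= (7/24) / (1/2)
= 7/12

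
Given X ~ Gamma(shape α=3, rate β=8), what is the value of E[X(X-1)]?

E[X(X-1)] = E[X² - X] = E[X²] - E[X]
E[X] = \frac{3}{8}
E[X²] = Var(X) + (E[X])² = \frac{3}{64} + (\frac{3}{8})² = \frac{3}{16}
E[X(X-1)] = \frac{3}{16} - \frac{3}{8} = - \frac{3}{16}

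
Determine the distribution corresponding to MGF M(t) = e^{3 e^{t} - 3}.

The MGF M(t) = e^{3 e^{t} - 3} is the standard form for the Poisson distribution.
Comparing with the known MGF formula identifies: Poisson(λ=3)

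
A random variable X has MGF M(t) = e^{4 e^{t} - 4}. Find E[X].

To find E[X], compute M^(1)(0):
M^(1)(t) = 4 e^{t} e^{4 e^{t} - 4}
M^(1)(0) = 4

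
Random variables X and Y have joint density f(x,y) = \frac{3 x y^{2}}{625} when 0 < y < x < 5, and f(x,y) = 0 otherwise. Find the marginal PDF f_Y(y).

f_Y(y) = ∫_y^5 \frac{3 x y^{2}}{625} dx = \frac{3 y^{2} \left(25 - y^{2}\right)}{1250}
for 0 < y < 5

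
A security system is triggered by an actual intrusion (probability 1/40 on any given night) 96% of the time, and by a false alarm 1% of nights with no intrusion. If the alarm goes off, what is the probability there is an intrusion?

Let D = the rare event, + = positive/flagged.
P(D) = 1/40
P(+|D) = 96/100 = 24/25
P(+|D') = 1/100
P(+) = P(+|D)P(D) + P(+|D')P(D')
     = \frac{24}{25} × \frac{1}{40} + \frac{1}{100} × \frac{39}{40}
     = \frac{27}{800}
P(D|+) = P(+|D)P(D)/P(+) = \frac{32}{45}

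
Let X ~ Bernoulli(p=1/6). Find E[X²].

Using the identity E[X²] = Var(X) + (E[X])²:
E[X] = \frac{1}{6}
Var(X) = \frac{5}{36}
E[X²] = \frac{5}{36} + (\frac{1}{6})²
= \frac{1}{6}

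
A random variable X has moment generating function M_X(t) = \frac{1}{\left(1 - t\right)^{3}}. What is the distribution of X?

The MGF M(t) = \frac{1}{\left(1 - t\right)^{3}} is the standard form for the Gamma distribution.
Comparing with the known MGF formula identifies: Gamma(shape α=3, rate β=1)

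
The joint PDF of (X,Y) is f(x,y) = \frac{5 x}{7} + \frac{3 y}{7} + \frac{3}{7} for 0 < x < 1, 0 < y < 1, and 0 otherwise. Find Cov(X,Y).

E[XY] = ∫∫ xy × f(x,y) dx dy = \frac{25}{84}
E[X] = \frac{47}{84}
E[Y] = \frac{15}{28}
Cov(X,Y) = E[XY] - E[X]E[Y] = - \frac{5}{2352}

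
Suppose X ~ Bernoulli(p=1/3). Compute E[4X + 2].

For X ~ Bernoulli(p=1/3):
E[X] = \frac{1}{3}
E[4X + 2] = 4 × E[X] + 2 = \frac{10}{3}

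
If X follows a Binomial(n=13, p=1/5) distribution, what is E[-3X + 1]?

For X ~ Binomial(n=13, p=1/5):
E[X] = \frac{13}{5}
E[-3X + 1] = -3 × E[X] + 1 = - \frac{34}{5}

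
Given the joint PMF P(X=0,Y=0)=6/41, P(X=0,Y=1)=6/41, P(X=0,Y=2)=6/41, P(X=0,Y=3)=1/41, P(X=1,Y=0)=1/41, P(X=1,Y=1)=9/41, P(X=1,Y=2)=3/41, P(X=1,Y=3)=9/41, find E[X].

First find marginal of X:
P(X=0) = 19/41
P(X=1) = 22/41
E[X] = 0 × 19/41 + 1 × 22/41 = 22/41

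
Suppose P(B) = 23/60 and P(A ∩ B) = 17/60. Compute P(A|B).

P(A|B) = P(A ∩ B) / P(B)
= (17/60) / (23/60)
= 17/23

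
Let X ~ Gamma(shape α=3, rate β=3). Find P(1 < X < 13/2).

P(1 < X < 13/2) = ∫_{1}^{13/2} f(x) dx
where f(x) = \frac{27 x^{2} e^{- 3 x}}{2}
= - \frac{1685}{8 e^{\frac{39}{2}}} + \frac{17}{2 e^{3}}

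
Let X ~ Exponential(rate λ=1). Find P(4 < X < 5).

P(4 < X < 5) = ∫_{4}^{5} f(x) dx
where f(x) = e^{- x}
= - \frac{1 - e}{e^{5}}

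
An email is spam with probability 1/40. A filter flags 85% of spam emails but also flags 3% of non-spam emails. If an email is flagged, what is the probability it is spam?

Let D = the rare event, + = positive/flagged.
P(D) = 1/40
P(+|D) = 85/100 = 17/20
P(+|D') = 3/100
P(+) = P(+|D)P(D) + P(+|D')P(D')
     = \frac{17}{20} × \frac{1}{40} + \frac{3}{100} × \frac{39}{40}
     = \frac{101}{2000}
P(D|+) = P(+|D)P(D)/P(+) = \frac{85}{202}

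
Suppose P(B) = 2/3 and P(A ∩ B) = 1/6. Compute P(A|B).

P(A|B) = P(A ∩ B) / P(B)
= (1/6) / (2/3)
= 1/4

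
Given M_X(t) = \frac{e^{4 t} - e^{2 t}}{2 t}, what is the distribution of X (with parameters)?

The MGF M(t) = \frac{e^{4 t} - e^{2 t}}{2 t} is the standard form for the Uniform distribution.
Comparing with the known MGF formula identifies: Uniform(2, 4)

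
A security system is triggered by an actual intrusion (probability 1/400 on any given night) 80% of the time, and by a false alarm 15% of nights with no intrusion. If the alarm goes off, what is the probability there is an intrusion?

Let D = the rare event, + = positive/flagged.
P(D) = 1/400
P(+|D) = 80/100 = 4/5
P(+|D') = 15/100 = 3/20
P(+) = P(+|D)P(D) + P(+|D')P(D')
     = \frac{4}{5} × \frac{1}{400} + \frac{3}{20} × \frac{399}{400}
     = \frac{1213}{8000}
P(D|+) = P(+|D)P(D)/P(+) = \frac{16}{1213}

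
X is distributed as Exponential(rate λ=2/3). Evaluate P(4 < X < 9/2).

P(4 < X < 9/2) = ∫_{4}^{9/2} f(x) dx
where f(x) = \frac{2 e^{- \frac{2 x}{3}}}{3}
= - \frac{1}{e^{3}} + e^{- \frac{8}{3}}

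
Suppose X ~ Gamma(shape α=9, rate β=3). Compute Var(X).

For X ~ Gamma(shape α=9, rate β=3):
Var(X) = 1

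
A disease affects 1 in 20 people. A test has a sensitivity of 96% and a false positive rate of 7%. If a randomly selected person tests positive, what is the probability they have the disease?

Let D = the rare event, + = positive/flagged.
P(D) = 1/20
P(+|D) = 96/100 = 24/25
P(+|D') = 7/100
P(+) = P(+|D)P(D) + P(+|D')P(D')
     = \frac{24}{25} × \frac{1}{20} + \frac{7}{100} × \frac{19}{20}
     = \frac{229}{2000}
P(D|+) = P(+|D)P(D)/P(+) = \frac{96}{229}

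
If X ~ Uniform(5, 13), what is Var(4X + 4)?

For X ~ Uniform(5, 13):
Var(X) = \frac{16}{3}
Var(4X + 4) = (4)² × Var(X) = 16 × \frac{16}{3} = \frac{256}{3}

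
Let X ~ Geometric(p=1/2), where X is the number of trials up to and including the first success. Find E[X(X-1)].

E[X(X-1)] = E[X² - X] = E[X²] - E[X]
E[X] = 2
E[X²] = Var(X) + (E[X])² = 2 + (2)² = 6
E[X(X-1)] = 6 - 2 = 4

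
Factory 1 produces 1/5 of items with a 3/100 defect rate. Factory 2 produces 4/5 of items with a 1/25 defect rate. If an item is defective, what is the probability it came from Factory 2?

Using Bayes' theorem:
P(F1) = 1/5, P(D|F1) = 3/100
P(F2) = 4/5, P(D|F2) = 1/25
P(D) = P(D|F1)P(F1) + P(D|F2)P(F2)
     = \frac{19}{500}
P(F2|D) = P(D|F2)P(F2) / P(D)
= \frac{16}{19}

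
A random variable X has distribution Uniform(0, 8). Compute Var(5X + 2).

For X ~ Uniform(0, 8):
Var(X) = \frac{16}{3}
Var(5X + 2) = (5)² × Var(X) = 25 × \frac{16}{3} = \frac{400}{3}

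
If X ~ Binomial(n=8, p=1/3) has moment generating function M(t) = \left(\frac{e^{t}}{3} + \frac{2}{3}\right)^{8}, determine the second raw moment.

To find E[X^2], compute M^(2)(0):
M^(1)(t) = \frac{8 \left(\frac{e^{t}}{3} + \frac{2}{3}\right)^{7} e^{t}}{3}
M^(2)(t) = \frac{8 \left(\frac{e^{t}}{3} + \frac{2}{3}\right)^{7} e^{t}}{3} + \frac{56 \left(\frac{e^{t}}{3} + \frac{2}{3}\right)^{6} e^{2 t}}{9}
M^(2)(0) = \frac{80}{9}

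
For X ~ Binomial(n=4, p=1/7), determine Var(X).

For X ~ Binomial(n=4, p=1/7):
Var(X) = \frac{24}{49}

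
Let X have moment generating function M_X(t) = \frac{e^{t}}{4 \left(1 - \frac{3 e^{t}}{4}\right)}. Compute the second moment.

To find E[X^2], compute M^(2)(0):
M^(1)(t) = \frac{e^{t}}{4 \left(1 - \frac{3 e^{t}}{4}\right)} + \frac{3 e^{2 t}}{16 \left(1 - \frac{3 e^{t}}{4}\right)^{2}}
M^(2)(t) = \frac{e^{t}}{4 \left(1 - \frac{3 e^{t}}{4}\right)} + \frac{9 e^{2 t}}{16 \left(1 - \frac{3 e^{t}}{4}\right)^{2}} + \frac{9 e^{3 t}}{32 \left(1 - \frac{3 e^{t}}{4}\right)^{3}}
M^(2)(0) = 28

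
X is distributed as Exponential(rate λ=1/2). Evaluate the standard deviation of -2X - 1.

For X ~ Exponential(rate λ=1/2):
Var(X) = 4
SD(X) = √(Var(X)) = √(4) = 2
SD(-2X - 1) = |-2| × SD(X) = 2 × 2 = 4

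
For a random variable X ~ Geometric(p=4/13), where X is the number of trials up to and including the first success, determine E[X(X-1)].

E[X(X-1)] = E[X² - X] = E[X²] - E[X]
E[X] = \frac{13}{4}
E[X²] = Var(X) + (E[X])² = \frac{117}{16} + (\frac{13}{4})² = \frac{143}{8}
E[X(X-1)] = \frac{143}{8} - \frac{13}{4} = \frac{117}{8}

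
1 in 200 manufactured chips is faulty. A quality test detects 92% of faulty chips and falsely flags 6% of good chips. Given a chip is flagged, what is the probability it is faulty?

Let D = the rare event, + = positive/flagged.
P(D) = 1/200
P(+|D) = 92/100 = 23/25
P(+|D') = 6/100 = 3/50
P(+) = P(+|D)P(D) + P(+|D')P(D')
     = \frac{23}{25} × \frac{1}{200} + \frac{3}{50} × \frac{199}{200}
     = \frac{643}{10000}
P(D|+) = P(+|D)P(D)/P(+) = \frac{46}{643}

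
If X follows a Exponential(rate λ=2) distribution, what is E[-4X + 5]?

For X ~ Exponential(rate λ=2):
E[X] = \frac{1}{2}
E[-4X + 5] = -4 × E[X] + 5 = 3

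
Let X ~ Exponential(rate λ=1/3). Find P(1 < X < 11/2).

P(1 < X < 11/2) = ∫_{1}^{11/2} f(x) dx
where f(x) = \frac{e^{- \frac{x}{3}}}{3}
= - \frac{1}{e^{\frac{11}{6}}} + e^{- \frac{1}{3}}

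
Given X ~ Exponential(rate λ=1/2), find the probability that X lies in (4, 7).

P(4 < X < 7) = ∫_{4}^{7} f(x) dx
where f(x) = \frac{e^{- \frac{x}{2}}}{2}
= - \frac{1}{e^{\frac{7}{2}}} + e^{-2}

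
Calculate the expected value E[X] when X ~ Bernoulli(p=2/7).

For X ~ Bernoulli(p=2/7), the expected value is:
E[X] = \frac{2}{7}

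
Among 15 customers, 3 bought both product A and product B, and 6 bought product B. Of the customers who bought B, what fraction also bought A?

P(A ∩ B) = 3/15 = 1/5
P(B) = 6/15 = 2/5
P(A|B) = P(A ∩ B) / P(B) = (1/5) / (2/5) = 1/2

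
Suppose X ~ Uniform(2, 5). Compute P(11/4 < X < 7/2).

P(11/4 < X < 7/2) = ∫_{11/4}^{7/2} f(x) dx
where f(x) = \frac{1}{3}
= \frac{1}{4}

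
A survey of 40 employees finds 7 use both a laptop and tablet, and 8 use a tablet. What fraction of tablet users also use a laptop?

P(A ∩ B) = 7/40
P(B) = 8/40 = 1/5
P(A|B) = P(A ∩ B) / P(B) = (7/40) / (1/5) = 7/8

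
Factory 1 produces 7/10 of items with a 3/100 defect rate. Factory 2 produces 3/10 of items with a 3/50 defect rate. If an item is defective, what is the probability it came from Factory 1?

Using Bayes' theorem:
P(F1) = 7/10, P(D|F1) = 3/100
P(F2) = 3/10, P(D|F2) = 3/50
P(D) = P(D|F1)P(F1) + P(D|F2)P(F2)
     = \frac{39}{1000}
P(F1|D) = P(D|F1)P(F1) / P(D)
= \frac{7}{13}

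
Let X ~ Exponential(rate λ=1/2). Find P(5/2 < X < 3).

P(5/2 < X < 3) = ∫_{5/2}^{3} f(x) dx
where f(x) = \frac{e^{- \frac{x}{2}}}{2}
= - \frac{1}{e^{\frac{3}{2}}} + e^{- \frac{5}{4}}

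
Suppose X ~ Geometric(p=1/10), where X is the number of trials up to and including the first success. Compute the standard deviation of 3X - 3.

For X ~ Geometric(p=1/10), where X is the number of trials up to and including the first success:
Var(X) = 90
SD(X) = √(Var(X)) = √(90) = 3 \sqrt{10}
SD(3X - 3) = |3| × SD(X) = 3 × 3 \sqrt{10} = 9 \sqrt{10}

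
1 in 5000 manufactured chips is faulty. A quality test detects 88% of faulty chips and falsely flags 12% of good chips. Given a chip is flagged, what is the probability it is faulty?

Let D = the rare event, + = positive/flagged.
P(D) = 1/5000
P(+|D) = 88/100 = 22/25
P(+|D') = 12/100 = 3/25
P(+) = P(+|D)P(D) + P(+|D')P(D')
     = \frac{22}{25} × \frac{1}{5000} + \frac{3}{25} × \frac{4999}{5000}
     = \frac{15019}{125000}
P(D|+) = P(+|D)P(D)/P(+) = \frac{22}{15019}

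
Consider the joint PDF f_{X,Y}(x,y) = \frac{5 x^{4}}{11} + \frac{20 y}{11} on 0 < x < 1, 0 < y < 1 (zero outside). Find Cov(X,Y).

E[XY] = ∫∫ xy × f(x,y) dx dy = \frac{15}{44}
E[X] = \frac{35}{66}
E[Y] = \frac{43}{66}
Cov(X,Y) = E[XY] - E[X]E[Y] = - \frac{5}{1089}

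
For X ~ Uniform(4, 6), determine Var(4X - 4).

For X ~ Uniform(4, 6):
Var(X) = \frac{1}{3}
Var(4X - 4) = (4)² × Var(X) = 16 × \frac{1}{3} = \frac{16}{3}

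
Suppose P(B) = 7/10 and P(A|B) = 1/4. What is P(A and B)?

By definition, P(A|B) = P(A ∩ B) / P(B)
So P(A ∩ B) = P(A|B) × P(B)
= 1/4 × 7/10
= 7/40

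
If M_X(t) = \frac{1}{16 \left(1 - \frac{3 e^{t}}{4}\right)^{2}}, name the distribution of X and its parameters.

The MGF M(t) = \frac{1}{16 \left(1 - \frac{3 e^{t}}{4}\right)^{2}} is the standard form for the NegativeBinomial distribution.
Comparing with the known MGF formula identifies: NegBin(r=2, p=1/4), X = failures before r-th success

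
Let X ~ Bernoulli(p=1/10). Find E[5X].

For X ~ Bernoulli(p=1/10):
E[X] = \frac{1}{10}
E[5X] = 5 × E[X] + 0 = \frac{1}{2}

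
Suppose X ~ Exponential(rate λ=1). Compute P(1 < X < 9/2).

P(1 < X < 9/2) = ∫_{1}^{9/2} f(x) dx
where f(x) = e^{- x}
= - \frac{1}{e^{\frac{9}{2}}} + e^{-1}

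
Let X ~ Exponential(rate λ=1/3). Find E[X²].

Using the identity E[X²] = Var(X) + (E[X])²:
E[X] = 3
Var(X) = 9
E[X²] = 9 + (3)²
= 18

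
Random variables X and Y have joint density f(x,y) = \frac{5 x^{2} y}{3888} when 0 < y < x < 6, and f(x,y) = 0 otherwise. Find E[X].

f_X(x) = ∫_0^x \frac{5 x^{2} y}{3888} dy = \frac{5 x^{4}}{7776}
E[X] = ∫_0^6 x × (\frac{5 x^{4}}{7776}) dx = 5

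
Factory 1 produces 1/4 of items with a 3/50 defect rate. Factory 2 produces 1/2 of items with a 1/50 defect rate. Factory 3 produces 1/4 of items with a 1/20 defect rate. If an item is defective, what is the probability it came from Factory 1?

Using Bayes' theorem:
P(F1) = 1/4, P(D|F1) = 3/50
P(F2) = 1/2, P(D|F2) = 1/50
P(F3) = 1/4, P(D|F3) = 1/20
P(D) = P(D|F1)P(F1) + P(D|F2)P(F2) + P(D|F3)P(F3)
     = \frac{3}{80}
P(F1|D) = P(D|F1)P(F1) / P(D)
= \frac{2}{5}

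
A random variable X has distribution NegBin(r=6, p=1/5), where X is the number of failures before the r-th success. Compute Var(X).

For X ~ NegBin(r=6, p=1/5), where X is the number of failures before the r-th success:
Var(X) = 120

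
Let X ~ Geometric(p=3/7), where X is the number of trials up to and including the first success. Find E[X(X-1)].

E[X(X-1)] = E[X² - X] = E[X²] - E[X]
E[X] = \frac{7}{3}
E[X²] = Var(X) + (E[X])² = \frac{28}{9} + (\frac{7}{3})² = \frac{77}{9}
E[X(X-1)] = \frac{77}{9} - \frac{7}{3} = \frac{56}{9}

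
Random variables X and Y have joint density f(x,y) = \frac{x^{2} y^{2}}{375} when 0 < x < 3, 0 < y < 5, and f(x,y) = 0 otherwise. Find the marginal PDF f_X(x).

f_X(x) = ∫_0^5 f(x,y) dy
= ∫_0^5 \frac{x^{2} y^{2}}{375} dy
= \frac{x^{2}}{9} for 0 < x < 3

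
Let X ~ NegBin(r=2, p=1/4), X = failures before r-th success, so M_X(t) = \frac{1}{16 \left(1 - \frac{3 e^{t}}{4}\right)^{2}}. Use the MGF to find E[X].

To find E[X], compute M^(1)(0):
M^(1)(t) = \frac{3 e^{t}}{32 \left(1 - \frac{3 e^{t}}{4}\right)^{3}}
M^(1)(0) = 6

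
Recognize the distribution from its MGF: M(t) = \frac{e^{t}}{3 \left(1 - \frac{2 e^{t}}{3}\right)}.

The MGF M(t) = \frac{e^{t}}{3 \left(1 - \frac{2 e^{t}}{3}\right)} is the standard form for the Geometric distribution.
Comparing with the known MGF formula identifies: Geometric(p=1/3), X = trial number of first success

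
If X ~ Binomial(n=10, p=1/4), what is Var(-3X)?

For X ~ Binomial(n=10, p=1/4):
Var(X) = \frac{15}{8}
Var(-3X) = (-3)² × Var(X) = 9 × \frac{15}{8} = \frac{135}{8}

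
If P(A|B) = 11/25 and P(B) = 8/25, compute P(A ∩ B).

By definition, P(A|B) = P(A ∩ B) / P(B)
So P(A ∩ B) = P(A|B) × P(B)
= 11/25 × 8/25
= 88/625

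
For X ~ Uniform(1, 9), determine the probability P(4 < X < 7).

P(4 < X < 7) = ∫_{4}^{7} f(x) dx
where f(x) = \frac{1}{8}
= \frac{3}{8}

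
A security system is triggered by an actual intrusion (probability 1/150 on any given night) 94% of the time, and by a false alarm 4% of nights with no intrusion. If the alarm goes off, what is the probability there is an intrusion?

Let D = the rare event, + = positive/flagged.
P(D) = 1/150
P(+|D) = 94/100 = 47/50
P(+|D') = 4/100 = 1/25
P(+) = P(+|D)P(D) + P(+|D')P(D')
     = \frac{47}{50} × \frac{1}{150} + \frac{1}{25} × \frac{149}{150}
     = \frac{23}{500}
P(D|+) = P(+|D)P(D)/P(+) = \frac{47}{345}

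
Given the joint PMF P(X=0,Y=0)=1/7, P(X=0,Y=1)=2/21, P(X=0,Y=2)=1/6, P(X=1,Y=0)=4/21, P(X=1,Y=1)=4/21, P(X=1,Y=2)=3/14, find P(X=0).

P(X=0) = P(X=0,Y=0) + P(X=0,Y=1) + P(X=0,Y=2)
= 1/7 + 2/21 + 1/6
= 17/42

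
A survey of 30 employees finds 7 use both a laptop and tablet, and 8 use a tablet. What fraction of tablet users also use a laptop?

P(A ∩ B) = 7/30
P(B) = 8/30 = 4/15
P(A|B) = P(A ∩ B) / P(B) = (7/30) / (4/15) = 7/8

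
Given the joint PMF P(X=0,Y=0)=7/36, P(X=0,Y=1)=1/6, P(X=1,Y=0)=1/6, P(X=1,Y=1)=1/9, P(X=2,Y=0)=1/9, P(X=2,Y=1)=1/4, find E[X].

First find marginal of X:
P(X=0) = 13/36
P(X=1) = 5/18
P(X=2) = 13/36
E[X] = 0 × 13/36 + 1 × 5/18 + 2 × 13/36 = 1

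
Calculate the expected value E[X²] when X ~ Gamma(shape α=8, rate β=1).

Using the identity E[X²] = Var(X) + (E[X])²:
E[X] = 8
Var(X) = 8
E[X²] = 8 + (8)²
= 72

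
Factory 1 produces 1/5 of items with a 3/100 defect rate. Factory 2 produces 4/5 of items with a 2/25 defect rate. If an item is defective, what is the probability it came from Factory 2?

Using Bayes' theorem:
P(F1) = 1/5, P(D|F1) = 3/100
P(F2) = 4/5, P(D|F2) = 2/25
P(D) = P(D|F1)P(F1) + P(D|F2)P(F2)
     = \frac{7}{100}
P(F2|D) = P(D|F2)P(F2) / P(D)
= \frac{32}{35}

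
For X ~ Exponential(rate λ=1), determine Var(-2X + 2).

For X ~ Exponential(rate λ=1):
Var(X) = 1
Var(-2X + 2) = (-2)² × Var(X) = 4 × 1 = 4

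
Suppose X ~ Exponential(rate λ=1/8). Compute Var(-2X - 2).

For X ~ Exponential(rate λ=1/8):
Var(X) = 64
Var(-2X - 2) = (-2)² × Var(X) = 4 × 64 = 256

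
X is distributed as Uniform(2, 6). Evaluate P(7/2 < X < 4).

P(7/2 < X < 4) = ∫_{7/2}^{4} f(x) dx
where f(x) = \frac{1}{4}
= \frac{1}{8}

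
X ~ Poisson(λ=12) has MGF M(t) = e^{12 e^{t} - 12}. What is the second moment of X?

To find E[X^2], compute M^(2)(0):
M^(1)(t) = 12 e^{t} e^{12 e^{t} - 12}
M^(2)(t) = 144 e^{2 t} e^{12 e^{t} - 12} + 12 e^{t} e^{12 e^{t} - 12}
M^(2)(0) = 156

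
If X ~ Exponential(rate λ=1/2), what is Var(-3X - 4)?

For X ~ Exponential(rate λ=1/2):
Var(X) = 4
Var(-3X - 4) = (-3)² × Var(X) = 9 × 4 = 36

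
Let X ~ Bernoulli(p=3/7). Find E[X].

For X ~ Bernoulli(p=3/7), the expected value is:
E[X] = \frac{3}{7}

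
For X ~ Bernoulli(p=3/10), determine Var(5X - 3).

For X ~ Bernoulli(p=3/10):
Var(X) = \frac{21}{100}
Var(5X - 3) = (5)² × Var(X) = 25 × \frac{21}{100} = \frac{21}{4}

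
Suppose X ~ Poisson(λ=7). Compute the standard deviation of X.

For X ~ Poisson(λ=7):
Var(X) = 7
SD(X) = √(Var(X)) = √(7) = \sqrt{7}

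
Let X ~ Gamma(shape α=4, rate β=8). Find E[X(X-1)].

E[X(X-1)] = E[X² - X] = E[X²] - E[X]
E[X] = \frac{1}{2}
E[X²] = Var(X) + (E[X])² = \frac{1}{16} + (\frac{1}{2})² = \frac{5}{16}
E[X(X-1)] = \frac{5}{16} - \frac{1}{2} = - \frac{3}{16}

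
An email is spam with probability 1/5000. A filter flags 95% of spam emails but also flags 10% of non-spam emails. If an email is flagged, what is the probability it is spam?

Let D = the rare event, + = positive/flagged.
P(D) = 1/5000
P(+|D) = 95/100 = 19/20
P(+|D') = 10/100 = 1/10
P(+) = P(+|D)P(D) + P(+|D')P(D')
     = \frac{19}{20} × \frac{1}{5000} + \frac{1}{10} × \frac{4999}{5000}
     = \frac{10017}{100000}
P(D|+) = P(+|D)P(D)/P(+) = \frac{19}{10017}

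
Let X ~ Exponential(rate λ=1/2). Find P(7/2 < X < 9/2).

P(7/2 < X < 9/2) = ∫_{7/2}^{9/2} f(x) dx
where f(x) = \frac{e^{- \frac{x}{2}}}{2}
= - \frac{1 - e^{\frac{1}{2}}}{e^{\frac{9}{4}}}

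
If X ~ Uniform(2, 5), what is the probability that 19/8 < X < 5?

P(19/8 < X < 5) = ∫_{19/8}^{5} f(x) dx
where f(x) = \frac{1}{3}
= \frac{7}{8}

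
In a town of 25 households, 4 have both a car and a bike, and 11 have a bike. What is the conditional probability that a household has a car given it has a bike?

P(A ∩ B) = 4/25
P(B) = 11/25
P(A|B) = P(A ∩ B) / P(B) = (4/25) / (11/25) = 4/11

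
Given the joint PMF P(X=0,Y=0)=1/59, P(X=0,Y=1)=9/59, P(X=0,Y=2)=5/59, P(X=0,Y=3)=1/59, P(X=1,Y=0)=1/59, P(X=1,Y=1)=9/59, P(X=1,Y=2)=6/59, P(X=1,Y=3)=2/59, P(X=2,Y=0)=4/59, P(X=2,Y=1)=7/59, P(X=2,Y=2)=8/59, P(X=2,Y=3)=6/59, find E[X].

First find marginal of X:
P(X=0) = 16/59
P(X=1) = 18/59
P(X=2) = 25/59
E[X] = 0 × 16/59 + 1 × 18/59 + 2 × 25/59 = 68/59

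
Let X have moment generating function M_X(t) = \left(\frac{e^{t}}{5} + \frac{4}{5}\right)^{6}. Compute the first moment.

To find E[X], compute M^(1)(0):
M^(1)(t) = \frac{6 \left(\frac{e^{t}}{5} + \frac{4}{5}\right)^{5} e^{t}}{5}
M^(1)(0) = \frac{6}{5}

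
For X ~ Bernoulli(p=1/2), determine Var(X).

For X ~ Bernoulli(p=1/2):
Var(X) = \frac{1}{4}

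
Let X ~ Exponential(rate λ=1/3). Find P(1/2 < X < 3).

P(1/2 < X < 3) = ∫_{1/2}^{3} f(x) dx
where f(x) = \frac{e^{- \frac{x}{3}}}{3}
= - \frac{1}{e} + e^{- \frac{1}{6}}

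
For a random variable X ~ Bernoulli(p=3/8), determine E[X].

For X ~ Bernoulli(p=3/8), the expected value is:
E[X] = \frac{3}{8}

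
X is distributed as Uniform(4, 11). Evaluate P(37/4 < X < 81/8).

P(37/4 < X < 81/8) = ∫_{37/4}^{81/8} f(x) dx
where f(x) = \frac{1}{7}
= \frac{1}{8}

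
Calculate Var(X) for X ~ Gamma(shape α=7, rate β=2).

For X ~ Gamma(shape α=7, rate β=2):
Var(X) = \frac{7}{4}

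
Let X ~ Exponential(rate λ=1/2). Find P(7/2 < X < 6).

P(7/2 < X < 6) = ∫_{7/2}^{6} f(x) dx
where f(x) = \frac{e^{- \frac{x}{2}}}{2}
= - \frac{1}{e^{3}} + e^{- \frac{7}{4}}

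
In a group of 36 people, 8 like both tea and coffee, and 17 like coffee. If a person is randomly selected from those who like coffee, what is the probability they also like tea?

P(A ∩ B) = 8/36 = 2/9
P(B) = 17/36
P(A|B) = P(A ∩ B) / P(B) = (2/9) / (17/36) = 8/17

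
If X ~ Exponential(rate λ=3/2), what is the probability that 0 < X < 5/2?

P(0 < X < 5/2) = ∫_{0}^{5/2} f(x) dx
where f(x) = \frac{3 e^{- \frac{3 x}{2}}}{2}
= 1 - e^{- \frac{15}{4}}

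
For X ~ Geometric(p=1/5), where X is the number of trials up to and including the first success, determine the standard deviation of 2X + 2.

For X ~ Geometric(p=1/5), where X is the number of trials up to and including the first success:
Var(X) = 20
SD(X) = √(Var(X)) = √(20) = 2 \sqrt{5}
SD(2X + 2) = |2| × SD(X) = 2 × 2 \sqrt{5} = 4 \sqrt{5}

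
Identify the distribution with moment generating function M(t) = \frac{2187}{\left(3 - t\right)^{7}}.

The MGF M(t) = \frac{2187}{\left(3 - t\right)^{7}} is the standard form for the Gamma distribution.
Comparing with the known MGF formula identifies: Gamma(shape α=7, rate β=3)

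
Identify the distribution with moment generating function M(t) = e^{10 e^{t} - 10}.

The MGF M(t) = e^{10 e^{t} - 10} is the standard form for the Poisson distribution.
Comparing with the known MGF formula identifies: Poisson(λ=10)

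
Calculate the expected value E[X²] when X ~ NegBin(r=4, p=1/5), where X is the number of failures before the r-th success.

Using the identity E[X²] = Var(X) + (E[X])²:
E[X] = 16
Var(X) = 80
E[X²] = 80 + (16)²
= 336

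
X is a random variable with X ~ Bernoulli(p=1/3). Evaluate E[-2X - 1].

For X ~ Bernoulli(p=1/3):
E[X] = \frac{1}{3}
E[-2X - 1] = -2 × E[X] - 1 = - \frac{5}{3}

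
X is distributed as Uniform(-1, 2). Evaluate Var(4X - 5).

For X ~ Uniform(-1, 2):
Var(X) = \frac{3}{4}
Var(4X - 5) = (4)² × Var(X) = 16 × \frac{3}{4} = 12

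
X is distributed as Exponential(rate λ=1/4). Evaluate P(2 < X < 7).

P(2 < X < 7) = ∫_{2}^{7} f(x) dx
where f(x) = \frac{e^{- \frac{x}{4}}}{4}
= - \frac{1}{e^{\frac{7}{4}}} + e^{- \frac{1}{2}}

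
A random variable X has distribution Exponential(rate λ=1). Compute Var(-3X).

For X ~ Exponential(rate λ=1):
Var(X) = 1
Var(-3X) = (-3)² × Var(X) = 9 × 1 = 9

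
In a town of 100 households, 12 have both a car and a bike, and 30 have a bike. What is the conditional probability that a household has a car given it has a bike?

P(A ∩ B) = 12/100 = 3/25
P(B) = 30/100 = 3/10
P(A|B) = P(A ∩ B) / P(B) = (3/25) / (3/10) = 2/5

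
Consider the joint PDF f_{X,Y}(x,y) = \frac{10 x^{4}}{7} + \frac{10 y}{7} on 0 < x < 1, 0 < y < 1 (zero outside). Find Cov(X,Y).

E[XY] = ∫∫ xy × f(x,y) dx dy = \frac{5}{14}
E[X] = \frac{25}{42}
E[Y] = \frac{13}{21}
Cov(X,Y) = E[XY] - E[X]E[Y] = - \frac{5}{441}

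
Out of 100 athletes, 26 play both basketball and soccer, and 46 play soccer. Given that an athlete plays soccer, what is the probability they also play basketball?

P(A ∩ B) = 26/100 = 13/50
P(B) = 46/100 = 23/50
P(A|B) = P(A ∩ B) / P(B) = (13/50) / (23/50) = 13/23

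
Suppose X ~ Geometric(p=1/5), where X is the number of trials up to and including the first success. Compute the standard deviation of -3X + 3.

For X ~ Geometric(p=1/5), where X is the number of trials up to and including the first success:
Var(X) = 20
SD(X) = √(Var(X)) = √(20) = 2 \sqrt{5}
SD(-3X + 3) = |-3| × SD(X) = 3 × 2 \sqrt{5} = 6 \sqrt{5}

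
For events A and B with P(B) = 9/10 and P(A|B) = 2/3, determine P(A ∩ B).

By definition, P(A|B) = P(A ∩ B) / P(B)
So P(A ∩ B) = P(A|B) × P(B)
= 2/3 × 9/10
= 3/5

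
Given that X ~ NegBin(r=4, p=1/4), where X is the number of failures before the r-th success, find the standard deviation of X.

For X ~ NegBin(r=4, p=1/4), where X is the number of failures before the r-th success:
Var(X) = 48
SD(X) = √(Var(X)) = √(48) = 4 \sqrt{3}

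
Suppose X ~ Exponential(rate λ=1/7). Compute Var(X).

For X ~ Exponential(rate λ=1/7):
Var(X) = 49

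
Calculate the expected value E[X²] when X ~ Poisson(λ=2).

Using the identity E[X²] = Var(X) + (E[X])²:
E[X] = 2
Var(X) = 2
E[X²] = 2 + (2)²
= 6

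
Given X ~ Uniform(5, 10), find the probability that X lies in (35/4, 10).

P(35/4 < X < 10) = ∫_{35/4}^{10} f(x) dx
where f(x) = \frac{1}{5}
= \frac{1}{4}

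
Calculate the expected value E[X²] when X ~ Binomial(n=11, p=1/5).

Using the identity E[X²] = Var(X) + (E[X])²:
E[X] = \frac{11}{5}
Var(X) = \frac{44}{25}
E[X²] = \frac{44}{25} + (\frac{11}{5})²
= \frac{33}{5}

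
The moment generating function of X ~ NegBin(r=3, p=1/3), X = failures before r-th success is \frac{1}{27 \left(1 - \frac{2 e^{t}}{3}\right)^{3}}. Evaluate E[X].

To find E[X], compute M^(1)(0):
M^(1)(t) = \frac{2 e^{t}}{27 \left(1 - \frac{2 e^{t}}{3}\right)^{4}}
M^(1)(0) = 6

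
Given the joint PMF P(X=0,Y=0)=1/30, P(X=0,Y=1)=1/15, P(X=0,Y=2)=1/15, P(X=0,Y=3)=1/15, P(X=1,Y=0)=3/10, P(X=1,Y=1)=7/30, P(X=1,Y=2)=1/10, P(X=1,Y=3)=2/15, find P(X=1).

P(X=1) = P(X=1,Y=0) + P(X=1,Y=1) + P(X=1,Y=2) + P(X=1,Y=3)
= 3/10 + 7/30 + 1/10 + 2/15
= 23/30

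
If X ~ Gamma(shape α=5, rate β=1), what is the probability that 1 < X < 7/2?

P(1 < X < 7/2) = ∫_{1}^{7/2} f(x) dx
where f(x) = \frac{x^{4} e^{- x}}{24}
= - \frac{3075}{128 e^{\frac{7}{2}}} + \frac{65}{24 e}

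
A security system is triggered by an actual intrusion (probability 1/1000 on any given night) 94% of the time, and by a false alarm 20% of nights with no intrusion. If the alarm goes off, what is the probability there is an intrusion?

Let D = the rare event, + = positive/flagged.
P(D) = 1/1000
P(+|D) = 94/100 = 47/50
P(+|D') = 20/100 = 1/5
P(+) = P(+|D)P(D) + P(+|D')P(D')
     = \frac{47}{50} × \frac{1}{1000} + \frac{1}{5} × \frac{999}{1000}
     = \frac{10037}{50000}
P(D|+) = P(+|D)P(D)/P(+) = \frac{47}{10037}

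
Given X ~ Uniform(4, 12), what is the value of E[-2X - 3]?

For X ~ Uniform(4, 12):
E[X] = 8
E[-2X - 3] = -2 × E[X] - 3 = -19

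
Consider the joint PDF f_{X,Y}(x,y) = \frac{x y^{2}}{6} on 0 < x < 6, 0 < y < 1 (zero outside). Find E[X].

f_X(x) = ∫_0^1 \frac{x y^{2}}{6} dy = \frac{x}{18}
E[X] = ∫_0^6 x × (\frac{x}{18}) dx = 4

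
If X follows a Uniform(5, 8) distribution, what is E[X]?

For X ~ Uniform(5, 8), the expected value is:
E[X] = \frac{13}{2}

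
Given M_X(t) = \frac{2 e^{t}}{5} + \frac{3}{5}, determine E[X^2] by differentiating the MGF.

To find E[X^2], compute M^(2)(0):
M^(1)(t) = \frac{2 e^{t}}{5}
M^(2)(t) = \frac{2 e^{t}}{5}
M^(2)(0) = \frac{2}{5}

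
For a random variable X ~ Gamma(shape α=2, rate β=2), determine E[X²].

Using the identity E[X²] = Var(X) + (E[X])²:
E[X] = 1
Var(X) = \frac{1}{2}
E[X²] = \frac{1}{2} + (1)²
= \frac{3}{2}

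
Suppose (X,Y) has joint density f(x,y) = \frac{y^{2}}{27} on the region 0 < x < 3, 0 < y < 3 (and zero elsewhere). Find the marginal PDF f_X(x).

f_X(x) = ∫_0^3 f(x,y) dy
= ∫_0^3 \frac{y^{2}}{27} dy
= \frac{1}{3} for 0 < x < 3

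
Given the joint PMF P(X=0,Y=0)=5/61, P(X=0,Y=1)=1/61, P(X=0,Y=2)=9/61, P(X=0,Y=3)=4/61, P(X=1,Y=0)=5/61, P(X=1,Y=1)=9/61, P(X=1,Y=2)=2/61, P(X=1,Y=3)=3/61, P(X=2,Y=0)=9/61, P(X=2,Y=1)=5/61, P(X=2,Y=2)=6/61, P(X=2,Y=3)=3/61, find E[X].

First find marginal of X:
P(X=0) = 19/61
P(X=1) = 19/61
P(X=2) = 23/61
E[X] = 0 × 19/61 + 1 × 19/61 + 2 × 23/61 = 65/61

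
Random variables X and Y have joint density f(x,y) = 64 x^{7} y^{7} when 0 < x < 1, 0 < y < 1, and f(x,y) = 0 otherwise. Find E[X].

E[X] = ∫_0^1 ∫_0^1 x × f(x,y) dy dx
= ∫_0^1 ∫_0^1 x × (64 x^{7} y^{7}) dy dx
= \frac{8}{9}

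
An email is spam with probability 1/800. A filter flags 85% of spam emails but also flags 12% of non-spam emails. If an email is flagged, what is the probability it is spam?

Let D = the rare event, + = positive/flagged.
P(D) = 1/800
P(+|D) = 85/100 = 17/20
P(+|D') = 12/100 = 3/25
P(+) = P(+|D)P(D) + P(+|D')P(D')
     = \frac{17}{20} × \frac{1}{800} + \frac{3}{25} × \frac{799}{800}
     = \frac{9673}{80000}
P(D|+) = P(+|D)P(D)/P(+) = \frac{5}{569}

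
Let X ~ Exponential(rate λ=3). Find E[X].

For X ~ Exponential(rate λ=3), the expected value is:
E[X] = \frac{1}{3}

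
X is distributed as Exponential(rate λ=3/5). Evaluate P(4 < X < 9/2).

P(4 < X < 9/2) = ∫_{4}^{9/2} f(x) dx
where f(x) = \frac{3 e^{- \frac{3 x}{5}}}{5}
= - \frac{1}{e^{\frac{27}{10}}} + e^{- \frac{12}{5}}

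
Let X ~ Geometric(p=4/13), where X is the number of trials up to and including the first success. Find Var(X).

For X ~ Geometric(p=4/13), where X is the number of trials up to and including the first success:
Var(X) = \frac{117}{16}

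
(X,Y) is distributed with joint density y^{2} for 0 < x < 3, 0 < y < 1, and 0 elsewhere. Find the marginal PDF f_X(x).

f_X(x) = ∫_0^1 f(x,y) dy
= ∫_0^1 y^{2} dy
= \frac{1}{3} for 0 < x < 3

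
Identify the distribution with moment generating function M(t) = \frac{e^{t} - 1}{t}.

The MGF M(t) = \frac{e^{t} - 1}{t} is the standard form for the Uniform distribution.
Comparing with the known MGF formula identifies: Uniform(0, 1)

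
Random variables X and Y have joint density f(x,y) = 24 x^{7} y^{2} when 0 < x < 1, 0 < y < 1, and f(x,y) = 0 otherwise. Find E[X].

E[X] = ∫_0^1 ∫_0^1 x × f(x,y) dy dx
= ∫_0^1 ∫_0^1 x × (24 x^{7} y^{2}) dy dx
= \frac{8}{9}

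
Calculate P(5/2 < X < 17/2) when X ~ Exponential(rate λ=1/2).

P(5/2 < X < 17/2) = ∫_{5/2}^{17/2} f(x) dx
where f(x) = \frac{e^{- \frac{x}{2}}}{2}
= - \frac{1 - e^{3}}{e^{\frac{17}{4}}}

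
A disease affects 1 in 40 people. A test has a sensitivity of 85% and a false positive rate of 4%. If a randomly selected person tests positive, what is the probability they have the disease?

Let D = the rare event, + = positive/flagged.
P(D) = 1/40
P(+|D) = 85/100 = 17/20
P(+|D') = 4/100 = 1/25
P(+) = P(+|D)P(D) + P(+|D')P(D')
     = \frac{17}{20} × \frac{1}{40} + \frac{1}{25} × \frac{39}{40}
     = \frac{241}{4000}
P(D|+) = P(+|D)P(D)/P(+) = \frac{85}{241}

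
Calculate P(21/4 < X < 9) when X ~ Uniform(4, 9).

P(21/4 < X < 9) = ∫_{21/4}^{9} f(x) dx
where f(x) = \frac{1}{5}
= \frac{3}{4}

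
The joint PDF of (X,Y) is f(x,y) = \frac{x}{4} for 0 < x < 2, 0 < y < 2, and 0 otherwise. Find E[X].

f_X(x) = ∫_0^2 \frac{x}{4} dy = \frac{x}{2}
E[X] = ∫_0^2 x × (\frac{x}{2}) dx = \frac{4}{3}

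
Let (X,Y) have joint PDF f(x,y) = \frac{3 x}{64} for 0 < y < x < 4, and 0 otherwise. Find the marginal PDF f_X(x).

f_X(x) = ∫_0^x \frac{3 x}{64} dy = \frac{3 x^{2}}{64}
for 0 < x < 4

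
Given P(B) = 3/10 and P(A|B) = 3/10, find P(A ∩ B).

By definition, P(A|B) = P(A ∩ B) / P(B)
So P(A ∩ B) = P(A|B) × P(B)
= 3/10 × 3/10
= 9/100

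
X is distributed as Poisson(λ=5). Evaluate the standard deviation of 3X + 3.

For X ~ Poisson(λ=5):
Var(X) = 5
SD(X) = √(Var(X)) = √(5) = \sqrt{5}
SD(3X + 3) = |3| × SD(X) = 3 × \sqrt{5} = 3 \sqrt{5}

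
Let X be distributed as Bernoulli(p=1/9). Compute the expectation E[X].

For X ~ Bernoulli(p=1/9), the expected value is:
E[X] = \frac{1}{9}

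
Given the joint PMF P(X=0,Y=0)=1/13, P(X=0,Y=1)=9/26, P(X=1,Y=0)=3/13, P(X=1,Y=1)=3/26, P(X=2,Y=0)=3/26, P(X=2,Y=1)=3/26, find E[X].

First find marginal of X:
P(X=0) = 11/26
P(X=1) = 9/26
P(X=2) = 3/13
E[X] = 0 × 11/26 + 1 × 9/26 + 2 × 3/13 = 21/26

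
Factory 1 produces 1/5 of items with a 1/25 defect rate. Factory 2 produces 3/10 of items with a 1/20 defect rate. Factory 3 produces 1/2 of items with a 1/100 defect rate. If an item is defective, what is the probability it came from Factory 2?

Using Bayes' theorem:
P(F1) = 1/5, P(D|F1) = 1/25
P(F2) = 3/10, P(D|F2) = 1/20
P(F3) = 1/2, P(D|F3) = 1/100
P(D) = P(D|F1)P(F1) + P(D|F2)P(F2) + P(D|F3)P(F3)
     = \frac{7}{250}
P(F2|D) = P(D|F2)P(F2) / P(D)
= \frac{15}{28}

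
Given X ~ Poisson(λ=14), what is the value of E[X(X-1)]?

E[X(X-1)] = E[X² - X] = E[X²] - E[X]
E[X] = 14
E[X²] = Var(X) + (E[X])² = 14 + (14)² = 210
E[X(X-1)] = 210 - 14 = 196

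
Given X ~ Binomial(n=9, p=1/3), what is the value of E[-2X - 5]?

For X ~ Binomial(n=9, p=1/3):
E[X] = 3
E[-2X - 5] = -2 × E[X] - 5 = -11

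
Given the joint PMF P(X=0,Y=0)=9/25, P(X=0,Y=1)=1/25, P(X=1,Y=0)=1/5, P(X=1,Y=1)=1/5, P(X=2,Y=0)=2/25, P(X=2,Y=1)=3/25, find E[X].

First find marginal of X:
P(X=0) = 2/5
P(X=1) = 2/5
P(X=2) = 1/5
E[X] = 0 × 2/5 + 1 × 2/5 + 2 × 1/5 = 4/5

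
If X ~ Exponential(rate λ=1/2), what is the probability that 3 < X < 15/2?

P(3 < X < 15/2) = ∫_{3}^{15/2} f(x) dx
where f(x) = \frac{e^{- \frac{x}{2}}}{2}
= - \frac{1}{e^{\frac{15}{4}}} + e^{- \frac{3}{2}}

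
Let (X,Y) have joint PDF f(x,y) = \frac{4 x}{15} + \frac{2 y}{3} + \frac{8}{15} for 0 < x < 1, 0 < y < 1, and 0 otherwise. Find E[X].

E[X] = ∫_0^1 ∫_0^1 x × f(x,y) dy dx
= ∫_0^1 ∫_0^1 x × (\frac{4 x}{15} + \frac{2 y}{3} + \frac{8}{15}) dy dx
= \frac{47}{90}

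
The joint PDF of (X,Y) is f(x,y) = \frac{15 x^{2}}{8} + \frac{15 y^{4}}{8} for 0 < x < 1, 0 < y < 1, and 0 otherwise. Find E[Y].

E[Y] = ∫_0^1 ∫_0^1 y × f(x,y) dx dy
= \frac{5}{8}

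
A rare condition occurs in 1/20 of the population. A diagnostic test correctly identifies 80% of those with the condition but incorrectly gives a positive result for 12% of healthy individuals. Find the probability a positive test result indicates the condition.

Let D = the rare event, + = positive/flagged.
P(D) = 1/20
P(+|D) = 80/100 = 4/5
P(+|D') = 12/100 = 3/25
P(+) = P(+|D)P(D) + P(+|D')P(D')
     = \frac{4}{5} × \frac{1}{20} + \frac{3}{25} × \frac{19}{20}
     = \frac{77}{500}
P(D|+) = P(+|D)P(D)/P(+) = \frac{20}{77}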